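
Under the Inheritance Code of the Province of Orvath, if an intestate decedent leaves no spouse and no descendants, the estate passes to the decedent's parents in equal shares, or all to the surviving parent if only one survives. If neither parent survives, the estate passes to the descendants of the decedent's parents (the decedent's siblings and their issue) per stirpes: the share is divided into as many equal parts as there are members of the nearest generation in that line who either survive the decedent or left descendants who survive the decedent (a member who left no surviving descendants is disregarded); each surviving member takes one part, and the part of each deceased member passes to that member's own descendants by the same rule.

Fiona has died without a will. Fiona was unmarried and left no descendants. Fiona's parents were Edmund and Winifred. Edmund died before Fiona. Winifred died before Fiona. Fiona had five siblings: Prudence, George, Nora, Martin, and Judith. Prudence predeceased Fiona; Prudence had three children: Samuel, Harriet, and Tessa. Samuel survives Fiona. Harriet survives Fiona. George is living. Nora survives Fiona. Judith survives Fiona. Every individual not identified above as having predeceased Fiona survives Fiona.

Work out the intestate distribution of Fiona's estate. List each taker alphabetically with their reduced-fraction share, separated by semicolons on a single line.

Neither parent survives and there are no descendants, so the estate passes to Fiona's siblings and their issue per stirpes.
The estate is divided into 5 equal shares of 1/5 among Prudence, George, Nora, Martin, Judith.
Prudence predeceased; the 1/5 allotted to Prudence's branch passes to Prudence's issue by representation.
The 1/5 is divided into 3 equal shares of 1/15 among Samuel, Harriet, Tessa.
Samuel is living and takes 1/15.
Harriet is living and takes 1/15.
Tessa is living and takes 1/15.
George is living and takes 1/5.
Nora is living and takes 1/5.
Martin is living and takes 1/5.
Judith is living and takes 1/5.

George 1/5; Harriet 1/15; Judith 1/5; Martin 1/5; Nora 1/5; Samuel 1/15; Tessa 1/15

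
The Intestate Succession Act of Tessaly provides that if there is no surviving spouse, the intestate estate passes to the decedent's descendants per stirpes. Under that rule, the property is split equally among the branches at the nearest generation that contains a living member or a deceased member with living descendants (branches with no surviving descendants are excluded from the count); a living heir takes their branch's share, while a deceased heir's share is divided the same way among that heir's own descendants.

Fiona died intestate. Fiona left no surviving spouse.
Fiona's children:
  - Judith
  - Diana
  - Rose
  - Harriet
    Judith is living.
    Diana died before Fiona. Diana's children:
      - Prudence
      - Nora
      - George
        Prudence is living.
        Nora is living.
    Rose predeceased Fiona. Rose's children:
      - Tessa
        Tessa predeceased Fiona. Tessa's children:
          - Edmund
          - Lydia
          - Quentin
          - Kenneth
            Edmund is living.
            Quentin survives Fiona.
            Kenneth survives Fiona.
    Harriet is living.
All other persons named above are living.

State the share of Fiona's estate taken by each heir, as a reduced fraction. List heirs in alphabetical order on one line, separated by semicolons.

There is no surviving spouse, so the entire estate passes to Fiona's descendants per stirpes.
The estate is divided into 4 equal shares of 1/4 among Judith, Diana, Rose, Harriet.
Judith is living and takes 1/4.
Diana predeceased; the 1/4 allotted to Diana's branch passes to Diana's issue by representation.
The 1/4 is divided into 3 equal shares of 1/12 among Prudence, Nora, George.
Prudence is living and takes 1/12.
Nora is living and takes 1/12.
George is living and takes 1/12.
Rose predeceased; the 1/4 allotted to Rose's branch passes to Rose's issue by representation.
Tessa's line is the sole branch at this level, so the full 1/4 passes to Tessa's issue by representation.
The 1/4 is divided into 4 equal shares of 1/16 among Edmund, Lydia, Quentin, Kenneth.
Edmund is living and takes 1/16.
Lydia is living and takes 1/16.
Quentin is living and takes 1/16.
Kenneth is living and takes 1/16.
Harriet is living and takes 1/4.

Edmund 1/16; George 1/12; Harriet 1/4; Judith 1/4; Kenneth 1/16; Lydia 1/16; Nora 1/12; Prudence 1/12; Quentin 1/16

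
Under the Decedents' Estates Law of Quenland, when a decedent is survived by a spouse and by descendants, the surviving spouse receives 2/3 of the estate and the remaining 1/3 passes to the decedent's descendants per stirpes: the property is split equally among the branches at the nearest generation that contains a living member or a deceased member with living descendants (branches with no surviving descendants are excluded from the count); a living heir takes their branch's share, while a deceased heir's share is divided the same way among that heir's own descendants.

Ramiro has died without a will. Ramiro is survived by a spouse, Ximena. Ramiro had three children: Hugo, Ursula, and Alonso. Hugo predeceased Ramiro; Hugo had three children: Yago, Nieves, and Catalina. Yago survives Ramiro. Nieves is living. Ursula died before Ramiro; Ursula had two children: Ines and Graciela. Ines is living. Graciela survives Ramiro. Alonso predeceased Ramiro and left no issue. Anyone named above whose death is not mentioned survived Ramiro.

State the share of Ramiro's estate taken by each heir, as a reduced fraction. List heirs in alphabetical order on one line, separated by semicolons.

Ximena, as surviving spouse, takes 2/3.
The remaining 1/3 passes to Ramiro's descendants per stirpes.
Alonso left no surviving issue, so that branch lapses and is disregarded.
The 1/3 is divided into 2 equal shares of 1/6 among Hugo, Ursula.
Hugo predeceased; the 1/6 allotted to Hugo's branch passes to Hugo's issue by representation.
The 1/6 is divided into 3 equal shares of 1/18 among Yago, Nieves, Catalina.
Yago is living and takes 1/18.
Nieves is living and takes 1/18.
Catalina is living and takes 1/18.
Ursula predeceased; the 1/6 allotted to Ursula's branch passes to Ursula's issue by representation.
The 1/6 is divided into 2 equal shares of 1/12 among Ines, Graciela.
Ines is living and takes 1/12.
Graciela is living and takes 1/12.

Catalina 1/18; Graciela 1/12; Ines 1/12; Nieves 1/18; Ximena 2/3; Yago 1/18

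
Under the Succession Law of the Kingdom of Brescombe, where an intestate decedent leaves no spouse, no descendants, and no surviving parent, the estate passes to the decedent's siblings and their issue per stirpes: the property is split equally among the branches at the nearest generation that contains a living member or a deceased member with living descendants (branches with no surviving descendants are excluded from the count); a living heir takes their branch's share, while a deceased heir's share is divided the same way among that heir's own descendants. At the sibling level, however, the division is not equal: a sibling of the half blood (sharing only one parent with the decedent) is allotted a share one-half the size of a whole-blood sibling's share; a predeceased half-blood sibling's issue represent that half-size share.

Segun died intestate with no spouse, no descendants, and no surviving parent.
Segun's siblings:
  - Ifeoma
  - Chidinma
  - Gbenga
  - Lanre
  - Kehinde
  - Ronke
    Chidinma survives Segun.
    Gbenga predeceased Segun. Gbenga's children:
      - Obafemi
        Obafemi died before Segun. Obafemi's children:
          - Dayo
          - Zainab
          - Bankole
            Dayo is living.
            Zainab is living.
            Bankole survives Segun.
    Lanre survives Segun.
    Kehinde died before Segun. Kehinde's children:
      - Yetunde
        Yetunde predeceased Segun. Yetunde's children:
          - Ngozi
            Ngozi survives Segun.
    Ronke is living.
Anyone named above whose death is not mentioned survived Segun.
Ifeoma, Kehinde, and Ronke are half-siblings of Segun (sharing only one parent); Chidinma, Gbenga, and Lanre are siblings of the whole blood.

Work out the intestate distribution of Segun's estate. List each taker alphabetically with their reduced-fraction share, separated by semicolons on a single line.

Bankole 2/27; Chidinma 2/9; Dayo 2/27; Ifeoma 1/9; Lanre 2/9; Ngozi 1/9; Ronke 1/9; Zainab 2/27

No spouse, descendants, or parent survives, so the estate passes to Segun's siblings per stirpes.
Half-blood siblings count for one-half the weight of whole-blood siblings at the initial division.
Dividing 1 in proportion to weights (total weight 9/2): Ifeoma (weight 1/2) → 1/9; Chidinma (weight 1) → 2/9; Gbenga (weight 1) → 2/9; Lanre (weight 1) → 2/9; Kehinde (weight 1/2) → 1/9; Ronke (weight 1/2) → 1/9.
Ifeoma is living and takes 1/9.
Chidinma is living and takes 2/9.
Gbenga predeceased; the 2/9 allotted to Gbenga's branch passes to Gbenga's issue by representation.
Obafemi's line is the sole branch at this level, so the full 2/9 passes to Obafemi's issue by representation.
The 2/9 is divided into 3 equal shares of 2/27 among Dayo, Zainab, Bankole.
Dayo is living and takes 2/27.
Zainab is living and takes 2/27.
Bankole is living and takes 2/27.
Lanre is living and takes 2/9.
Kehinde predeceased; the 1/9 allotted to Kehinde's branch passes to Kehinde's issue by representation.
Yetunde's line is the sole branch at this level, so the full 1/9 passes to Yetunde's issue by representation.
Ngozi is the sole taker at this level and receives the full 1/9.
Ronke is living and takes 1/9.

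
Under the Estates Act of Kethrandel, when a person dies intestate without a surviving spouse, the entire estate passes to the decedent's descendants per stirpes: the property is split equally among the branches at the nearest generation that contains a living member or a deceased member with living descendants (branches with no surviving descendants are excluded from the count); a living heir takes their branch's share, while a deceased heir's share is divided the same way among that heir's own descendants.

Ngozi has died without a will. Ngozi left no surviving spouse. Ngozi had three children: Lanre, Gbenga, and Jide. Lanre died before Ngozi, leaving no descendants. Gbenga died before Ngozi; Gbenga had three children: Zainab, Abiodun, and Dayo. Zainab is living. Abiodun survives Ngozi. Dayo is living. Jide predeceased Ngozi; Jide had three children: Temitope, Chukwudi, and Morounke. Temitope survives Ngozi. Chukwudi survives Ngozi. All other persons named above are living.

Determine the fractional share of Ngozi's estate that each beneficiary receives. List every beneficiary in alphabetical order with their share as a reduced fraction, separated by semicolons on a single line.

There is no surviving spouse, so the entire estate passes to Ngozi's descendants per stirpes.
Lanre left no surviving issue, so that branch lapses and is disregarded.
The estate is divided into 2 equal shares of 1/2 among Gbenga, Jide.
Gbenga predeceased; the 1/2 allotted to Gbenga's branch passes to Gbenga's issue by representation.
The 1/2 is divided into 3 equal shares of 1/6 among Zainab, Abiodun, Dayo.
Zainab is living and takes 1/6.
Abiodun is living and takes 1/6.
Dayo is living and takes 1/6.
Jide predeceased; the 1/2 allotted to Jide's branch passes to Jide's issue by representation.
The 1/2 is divided into 3 equal shares of 1/6 among Temitope, Chukwudi, Morounke.
Temitope is living and takes 1/6.
Chukwudi is living and takes 1/6.
Morounke is living and takes 1/6.

Abiodun 1/6; Chukwudi 1/6; Dayo 1/6; Morounke 1/6; Temitope 1/6; Zainab 1/6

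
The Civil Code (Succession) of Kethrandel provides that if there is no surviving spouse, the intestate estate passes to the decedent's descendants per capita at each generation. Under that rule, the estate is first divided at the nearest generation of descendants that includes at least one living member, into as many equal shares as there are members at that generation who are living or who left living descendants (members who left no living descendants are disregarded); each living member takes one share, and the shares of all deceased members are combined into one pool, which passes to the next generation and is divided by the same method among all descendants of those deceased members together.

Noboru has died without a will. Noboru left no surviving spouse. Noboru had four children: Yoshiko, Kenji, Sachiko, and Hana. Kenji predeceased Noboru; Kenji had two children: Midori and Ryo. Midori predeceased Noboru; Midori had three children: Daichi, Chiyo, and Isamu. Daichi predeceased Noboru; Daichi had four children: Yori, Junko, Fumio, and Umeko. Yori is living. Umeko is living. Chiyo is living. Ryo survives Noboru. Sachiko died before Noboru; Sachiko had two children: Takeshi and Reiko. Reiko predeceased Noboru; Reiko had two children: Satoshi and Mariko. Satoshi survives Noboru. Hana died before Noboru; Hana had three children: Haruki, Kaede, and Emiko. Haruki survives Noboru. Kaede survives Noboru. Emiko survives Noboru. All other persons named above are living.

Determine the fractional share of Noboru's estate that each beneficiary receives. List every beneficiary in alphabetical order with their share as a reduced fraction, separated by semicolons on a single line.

Chiyo 3/70; Emiko 3/28; Fumio 3/280; Haruki 3/28; Isamu 3/70; Junko 3/280; Kaede 3/28; Mariko 3/70; Ryo 3/28; Satoshi 3/70; Takeshi 3/28; Umeko 3/280; Yori 3/280; Yoshiko 1/4

There is no surviving spouse, so the entire estate passes to Noboru's descendants per capita at each generation.
At generation 1 (Yoshiko, Kenji, Sachiko, Hana) there are 4 shares of (1)/4 = 1/4 each.
Living: Yoshiko — each takes 1/4.
Deceased: Kenji, Sachiko, and Hana. Their combined 3/4 is pooled and carried to generation 2.
At generation 2 (Midori, Ryo, Takeshi, Reiko, Haruki, Kaede, Emiko) there are 7 shares of (3/4)/7 = 3/28 each.
Living: Ryo, Takeshi, Haruki, Kaede, and Emiko — each takes 3/28.
Deceased: Midori and Reiko. Their combined 3/14 is pooled and carried to generation 3.
At generation 3 (Daichi, Chiyo, Isamu, Satoshi, Mariko) there are 5 shares of (3/14)/5 = 3/70 each.
Living: Chiyo, Isamu, Satoshi, and Mariko — each takes 3/70.
Deceased: Daichi. That 3/70 share is carried to generation 4.
At generation 4 (Yori, Junko, Fumio, Umeko) there are 4 shares of (3/70)/4 = 3/280 each.
Living: Yori, Junko, Fumio, and Umeko — each takes 3/280.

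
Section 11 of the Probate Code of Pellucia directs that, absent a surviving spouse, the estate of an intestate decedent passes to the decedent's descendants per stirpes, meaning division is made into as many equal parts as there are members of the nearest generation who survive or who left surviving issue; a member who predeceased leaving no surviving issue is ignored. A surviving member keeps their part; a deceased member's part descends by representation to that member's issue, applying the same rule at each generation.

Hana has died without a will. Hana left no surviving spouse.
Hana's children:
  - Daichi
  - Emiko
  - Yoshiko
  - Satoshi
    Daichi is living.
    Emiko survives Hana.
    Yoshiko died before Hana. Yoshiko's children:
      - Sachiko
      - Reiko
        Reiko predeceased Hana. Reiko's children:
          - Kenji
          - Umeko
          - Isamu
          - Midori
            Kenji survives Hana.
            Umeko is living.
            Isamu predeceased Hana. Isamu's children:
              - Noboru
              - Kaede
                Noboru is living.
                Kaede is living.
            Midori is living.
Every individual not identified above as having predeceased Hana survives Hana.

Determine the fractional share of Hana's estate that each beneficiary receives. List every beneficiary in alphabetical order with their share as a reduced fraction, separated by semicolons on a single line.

Daichi 1/4; Emiko 1/4; Kaede 1/64; Kenji 1/32; Midori 1/32; Noboru 1/64; Sachiko 1/8; Satoshi 1/4; Umeko 1/32

There is no surviving spouse, so the entire estate passes to Hana's descendants per stirpes.
The estate is divided into 4 equal shares of 1/4 among Daichi, Emiko, Yoshiko, Satoshi.
Daichi is living and takes 1/4.
Emiko is living and takes 1/4.
Yoshiko predeceased; the 1/4 allotted to Yoshiko's branch passes to Yoshiko's issue by representation.
The 1/4 is divided into 2 equal shares of 1/8 among Sachiko, Reiko.
Sachiko is living and takes 1/8.
Reiko predeceased; the 1/8 allotted to Reiko's branch passes to Reiko's issue by representation.
The 1/8 is divided into 4 equal shares of 1/32 among Kenji, Umeko, Isamu, Midori.
Kenji is living and takes 1/32.
Umeko is living and takes 1/32.
Isamu predeceased; the 1/32 allotted to Isamu's branch passes to Isamu's issue by representation.
The 1/32 is divided into 2 equal shares of 1/64 among Noboru, Kaede.
Noboru is living and takes 1/64.
Kaede is living and takes 1/64.
Midori is living and takes 1/32.
Satoshi is living and takes 1/4.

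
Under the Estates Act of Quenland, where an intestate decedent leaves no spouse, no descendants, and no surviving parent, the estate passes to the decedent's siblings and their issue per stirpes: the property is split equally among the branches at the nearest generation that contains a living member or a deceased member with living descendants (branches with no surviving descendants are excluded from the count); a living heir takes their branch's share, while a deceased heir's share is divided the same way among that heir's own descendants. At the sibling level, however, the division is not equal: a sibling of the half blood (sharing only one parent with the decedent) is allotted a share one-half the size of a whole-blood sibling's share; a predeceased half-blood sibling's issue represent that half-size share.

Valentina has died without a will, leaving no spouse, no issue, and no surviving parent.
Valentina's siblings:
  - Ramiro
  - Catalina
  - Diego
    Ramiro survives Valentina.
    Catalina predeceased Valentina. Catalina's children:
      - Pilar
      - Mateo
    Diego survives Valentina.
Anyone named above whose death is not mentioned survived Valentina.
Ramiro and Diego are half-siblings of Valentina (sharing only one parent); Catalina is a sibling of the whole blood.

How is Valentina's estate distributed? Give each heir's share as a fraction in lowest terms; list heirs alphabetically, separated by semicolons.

No spouse, descendants, or parent survives, so the estate passes to Valentina's siblings per stirpes.
Half-blood siblings count for one-half the weight of whole-blood siblings at the initial division.
Dividing 1 in proportion to weights (total weight 2): Ramiro (weight 1/2) → 1/4; Catalina (weight 1) → 1/2; Diego (weight 1/2) → 1/4.
Ramiro is living and takes 1/4.
Catalina predeceased; the 1/2 allotted to Catalina's branch passes to Catalina's issue by representation.
The 1/2 is divided into 2 equal shares of 1/4 among Pilar, Mateo.
Pilar is living and takes 1/4.
Mateo is living and takes 1/4.
Diego is living and takes 1/4.

Diego 1/4; Mateo 1/4; Pilar 1/4; Ramiro 1/4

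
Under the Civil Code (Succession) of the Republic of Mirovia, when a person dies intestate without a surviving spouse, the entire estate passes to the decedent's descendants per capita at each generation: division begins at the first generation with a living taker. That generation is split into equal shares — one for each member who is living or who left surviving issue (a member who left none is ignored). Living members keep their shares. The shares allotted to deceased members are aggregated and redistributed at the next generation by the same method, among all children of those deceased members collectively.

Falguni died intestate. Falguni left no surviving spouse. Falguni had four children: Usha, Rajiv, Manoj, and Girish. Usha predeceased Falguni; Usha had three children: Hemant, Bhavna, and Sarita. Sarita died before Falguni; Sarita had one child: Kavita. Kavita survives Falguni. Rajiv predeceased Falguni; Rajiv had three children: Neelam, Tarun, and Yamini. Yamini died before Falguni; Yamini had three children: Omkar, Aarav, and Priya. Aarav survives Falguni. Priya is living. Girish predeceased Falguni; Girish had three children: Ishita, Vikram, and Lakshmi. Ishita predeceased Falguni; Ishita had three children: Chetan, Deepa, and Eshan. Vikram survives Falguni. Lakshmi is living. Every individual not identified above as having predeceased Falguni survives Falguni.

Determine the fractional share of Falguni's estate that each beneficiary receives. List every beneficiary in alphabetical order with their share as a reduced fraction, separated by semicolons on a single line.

Aarav 1/28; Bhavna 1/12; Chetan 1/28; Deepa 1/28; Eshan 1/28; Hemant 1/12; Kavita 1/28; Lakshmi 1/12; Manoj 1/4; Neelam 1/12; Omkar 1/28; Priya 1/28; Tarun 1/12; Vikram 1/12

There is no surviving spouse, so the entire estate passes to Falguni's descendants per capita at each generation.
At generation 1 (Usha, Rajiv, Manoj, Girish) there are 4 shares of (1)/4 = 1/4 each.
Living: Manoj — each takes 1/4.
Deceased: Usha, Rajiv, and Girish. Their combined 3/4 is pooled and carried to generation 2.
At generation 2 (Hemant, Bhavna, Sarita, Neelam, Tarun, Yamini, Ishita, Vikram, Lakshmi) there are 9 shares of (3/4)/9 = 1/12 each.
Living: Hemant, Bhavna, Neelam, Tarun, Vikram, and Lakshmi — each takes 1/12.
Deceased: Sarita, Yamini, and Ishita. Their combined 1/4 is pooled and carried to generation 3.
At generation 3 (Kavita, Omkar, Aarav, Priya, Chetan, Deepa, Eshan) there are 7 shares of (1/4)/7 = 1/28 each.
Living: Kavita, Omkar, Aarav, Priya, Chetan, Deepa, and Eshan — each takes 1/28.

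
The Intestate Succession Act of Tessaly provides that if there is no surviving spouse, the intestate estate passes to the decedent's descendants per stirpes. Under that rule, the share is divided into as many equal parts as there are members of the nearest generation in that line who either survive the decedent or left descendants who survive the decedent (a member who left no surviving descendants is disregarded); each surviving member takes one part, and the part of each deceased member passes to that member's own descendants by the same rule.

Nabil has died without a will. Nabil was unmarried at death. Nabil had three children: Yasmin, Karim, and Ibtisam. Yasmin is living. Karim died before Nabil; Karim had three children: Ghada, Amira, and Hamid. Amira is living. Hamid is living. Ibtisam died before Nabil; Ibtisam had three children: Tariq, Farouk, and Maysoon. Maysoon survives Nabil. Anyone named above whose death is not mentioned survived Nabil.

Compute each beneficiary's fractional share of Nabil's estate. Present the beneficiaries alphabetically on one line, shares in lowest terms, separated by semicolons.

There is no surviving spouse, so the entire estate passes to Nabil's descendants per stirpes.
The estate is divided into 3 equal shares of 1/3 among Yasmin, Karim, Ibtisam.
Yasmin is living and takes 1/3.
Karim predeceased; the 1/3 allotted to Karim's branch passes to Karim's issue by representation.
The 1/3 is divided into 3 equal shares of 1/9 among Ghada, Amira, Hamid.
Ghada is living and takes 1/9.
Amira is living and takes 1/9.
Hamid is living and takes 1/9.
Ibtisam predeceased; the 1/3 allotted to Ibtisam's branch passes to Ibtisam's issue by representation.
The 1/3 is divided into 3 equal shares of 1/9 among Tariq, Farouk, Maysoon.
Tariq is living and takes 1/9.
Farouk is living and takes 1/9.
Maysoon is living and takes 1/9.

Amira 1/9; Farouk 1/9; Ghada 1/9; Hamid 1/9; Maysoon 1/9; Tariq 1/9; Yasmin 1/3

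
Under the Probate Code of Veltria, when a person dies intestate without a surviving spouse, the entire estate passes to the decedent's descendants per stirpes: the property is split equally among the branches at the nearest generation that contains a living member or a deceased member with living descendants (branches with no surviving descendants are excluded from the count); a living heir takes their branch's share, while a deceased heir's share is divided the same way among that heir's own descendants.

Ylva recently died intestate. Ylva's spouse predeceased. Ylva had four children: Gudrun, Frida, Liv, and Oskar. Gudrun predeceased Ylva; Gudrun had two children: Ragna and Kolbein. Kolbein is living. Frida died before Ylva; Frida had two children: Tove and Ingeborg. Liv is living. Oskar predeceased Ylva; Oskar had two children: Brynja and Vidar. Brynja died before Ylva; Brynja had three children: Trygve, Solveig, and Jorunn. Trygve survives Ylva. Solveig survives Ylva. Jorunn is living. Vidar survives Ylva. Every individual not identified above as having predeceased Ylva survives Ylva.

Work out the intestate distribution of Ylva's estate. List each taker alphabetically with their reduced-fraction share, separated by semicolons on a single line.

There is no surviving spouse, so the entire estate passes to Ylva's descendants per stirpes.
The estate is divided into 4 equal shares of 1/4 among Gudrun, Frida, Liv, Oskar.
Gudrun predeceased; the 1/4 allotted to Gudrun's branch passes to Gudrun's issue by representation.
The 1/4 is divided into 2 equal shares of 1/8 among Ragna, Kolbein.
Ragna is living and takes 1/8.
Kolbein is living and takes 1/8.
Frida predeceased; the 1/4 allotted to Frida's branch passes to Frida's issue by representation.
The 1/4 is divided into 2 equal shares of 1/8 among Tove, Ingeborg.
Tove is living and takes 1/8.
Ingeborg is living and takes 1/8.
Liv is living and takes 1/4.
Oskar predeceased; the 1/4 allotted to Oskar's branch passes to Oskar's issue by representation.
The 1/4 is divided into 2 equal shares of 1/8 among Brynja, Vidar.
Brynja predeceased; the 1/8 allotted to Brynja's branch passes to Brynja's issue by representation.
The 1/8 is divided into 3 equal shares of 1/24 among Trygve, Solveig, Jorunn.
Trygve is living and takes 1/24.
Solveig is living and takes 1/24.
Jorunn is living and takes 1/24.
Vidar is living and takes 1/8.

Ingeborg 1/8; Jorunn 1/24; Kolbein 1/8; Liv 1/4; Ragna 1/8; Solveig 1/24; Tove 1/8; Trygve 1/24; Vidar 1/8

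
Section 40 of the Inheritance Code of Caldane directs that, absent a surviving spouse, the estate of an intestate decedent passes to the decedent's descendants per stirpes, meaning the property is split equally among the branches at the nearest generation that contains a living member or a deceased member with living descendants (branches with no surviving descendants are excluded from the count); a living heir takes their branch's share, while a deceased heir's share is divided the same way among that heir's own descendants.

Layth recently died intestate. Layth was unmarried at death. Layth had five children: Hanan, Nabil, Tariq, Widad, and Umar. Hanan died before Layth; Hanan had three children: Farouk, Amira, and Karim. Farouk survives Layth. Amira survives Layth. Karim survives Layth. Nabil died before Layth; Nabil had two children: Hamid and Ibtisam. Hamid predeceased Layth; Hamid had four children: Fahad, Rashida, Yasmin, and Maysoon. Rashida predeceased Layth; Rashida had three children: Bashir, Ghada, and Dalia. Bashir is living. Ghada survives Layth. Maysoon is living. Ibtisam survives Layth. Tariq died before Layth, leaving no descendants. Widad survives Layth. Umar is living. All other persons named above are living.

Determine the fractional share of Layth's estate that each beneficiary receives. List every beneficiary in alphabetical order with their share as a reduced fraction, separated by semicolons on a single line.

There is no surviving spouse, so the entire estate passes to Layth's descendants per stirpes.
Tariq left no surviving issue, so that branch lapses and is disregarded.
The estate is divided into 4 equal shares of 1/4 among Hanan, Nabil, Widad, Umar.
Hanan predeceased; the 1/4 allotted to Hanan's branch passes to Hanan's issue by representation.
The 1/4 is divided into 3 equal shares of 1/12 among Farouk, Amira, Karim.
Farouk is living and takes 1/12.
Amira is living and takes 1/12.
Karim is living and takes 1/12.
Nabil predeceased; the 1/4 allotted to Nabil's branch passes to Nabil's issue by representation.
The 1/4 is divided into 2 equal shares of 1/8 among Hamid, Ibtisam.
Hamid predeceased; the 1/8 allotted to Hamid's branch passes to Hamid's issue by representation.
The 1/8 is divided into 4 equal shares of 1/32 among Fahad, Rashida, Yasmin, Maysoon.
Fahad is living and takes 1/32.
Rashida predeceased; the 1/32 allotted to Rashida's branch passes to Rashida's issue by representation.
The 1/32 is divided into 3 equal shares of 1/96 among Bashir, Ghada, Dalia.
Bashir is living and takes 1/96.
Ghada is living and takes 1/96.
Dalia is living and takes 1/96.
Yasmin is living and takes 1/32.
Maysoon is living and takes 1/32.
Ibtisam is living and takes 1/8.
Widad is living and takes 1/4.
Umar is living and takes 1/4.

Amira 1/12; Bashir 1/96; Dalia 1/96; Fahad 1/32; Farouk 1/12; Ghada 1/96; Ibtisam 1/8; Karim 1/12; Maysoon 1/32; Umar 1/4; Widad 1/4; Yasmin 1/32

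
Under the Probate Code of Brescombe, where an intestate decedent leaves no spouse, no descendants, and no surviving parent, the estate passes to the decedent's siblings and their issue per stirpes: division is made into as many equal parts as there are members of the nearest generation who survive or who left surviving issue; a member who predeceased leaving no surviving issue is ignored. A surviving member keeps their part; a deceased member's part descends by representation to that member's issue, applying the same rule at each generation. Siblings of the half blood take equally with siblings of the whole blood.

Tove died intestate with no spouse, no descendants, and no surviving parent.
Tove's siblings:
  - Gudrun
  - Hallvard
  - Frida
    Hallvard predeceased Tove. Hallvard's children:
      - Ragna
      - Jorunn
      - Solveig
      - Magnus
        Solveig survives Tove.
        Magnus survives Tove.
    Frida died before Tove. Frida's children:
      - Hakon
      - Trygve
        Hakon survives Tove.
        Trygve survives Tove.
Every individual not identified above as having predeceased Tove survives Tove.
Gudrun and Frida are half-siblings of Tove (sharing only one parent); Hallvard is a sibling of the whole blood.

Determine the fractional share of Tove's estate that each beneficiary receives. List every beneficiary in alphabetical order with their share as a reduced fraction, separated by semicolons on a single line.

Gudrun 1/3; Hakon 1/6; Jorunn 1/12; Magnus 1/12; Ragna 1/12; Solveig 1/12; Trygve 1/6

No spouse, descendants, or parent survives, so the estate passes to Tove's siblings per stirpes.
Half-blood and whole-blood siblings take equally under the stated rule.
The estate is divided into 3 equal shares of 1/3 among Gudrun, Hallvard, Frida.
Gudrun is living and takes 1/3.
Hallvard predeceased; the 1/3 allotted to Hallvard's branch passes to Hallvard's issue by representation.
The 1/3 is divided into 4 equal shares of 1/12 among Ragna, Jorunn, Solveig, Magnus.
Ragna is living and takes 1/12.
Jorunn is living and takes 1/12.
Solveig is living and takes 1/12.
Magnus is living and takes 1/12.
Frida predeceased; the 1/3 allotted to Frida's branch passes to Frida's issue by representation.
The 1/3 is divided into 2 equal shares of 1/6 among Hakon, Trygve.
Hakon is living and takes 1/6.
Trygve is living and takes 1/6.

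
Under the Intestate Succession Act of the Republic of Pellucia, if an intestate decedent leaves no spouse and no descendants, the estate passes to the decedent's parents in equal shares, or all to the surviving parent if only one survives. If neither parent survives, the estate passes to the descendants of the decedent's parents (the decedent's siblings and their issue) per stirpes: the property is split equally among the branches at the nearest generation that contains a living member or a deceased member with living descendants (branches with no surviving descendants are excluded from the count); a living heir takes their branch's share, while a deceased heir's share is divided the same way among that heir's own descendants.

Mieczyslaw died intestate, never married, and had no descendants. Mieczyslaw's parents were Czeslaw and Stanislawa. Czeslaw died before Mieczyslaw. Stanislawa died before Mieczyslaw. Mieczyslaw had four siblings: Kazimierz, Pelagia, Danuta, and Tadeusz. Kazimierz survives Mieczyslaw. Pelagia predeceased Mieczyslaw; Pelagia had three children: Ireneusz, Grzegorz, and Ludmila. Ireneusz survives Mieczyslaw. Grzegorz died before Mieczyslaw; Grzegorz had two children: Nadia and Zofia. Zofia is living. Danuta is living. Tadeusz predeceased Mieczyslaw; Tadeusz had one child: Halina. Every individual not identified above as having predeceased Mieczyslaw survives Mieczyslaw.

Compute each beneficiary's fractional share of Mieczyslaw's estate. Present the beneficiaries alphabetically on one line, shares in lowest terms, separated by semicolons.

Danuta 1/4; Halina 1/4; Ireneusz 1/12; Kazimierz 1/4; Ludmila 1/12; Nadia 1/24; Zofia 1/24

Neither parent survives and there are no descendants, so the estate passes to Mieczyslaw's siblings and their issue per stirpes.
The estate is divided into 4 equal shares of 1/4 among Kazimierz, Pelagia, Danuta, Tadeusz.
Kazimierz is living and takes 1/4.
Pelagia predeceased; the 1/4 allotted to Pelagia's branch passes to Pelagia's issue by representation.
The 1/4 is divided into 3 equal shares of 1/12 among Ireneusz, Grzegorz, Ludmila.
Ireneusz is living and takes 1/12.
Grzegorz predeceased; the 1/12 allotted to Grzegorz's branch passes to Grzegorz's issue by representation.
The 1/12 is divided into 2 equal shares of 1/24 among Nadia, Zofia.
Nadia is living and takes 1/24.
Zofia is living and takes 1/24.
Ludmila is living and takes 1/12.
Danuta is living and takes 1/4.
Tadeusz predeceased; the 1/4 allotted to Tadeusz's branch passes to Tadeusz's issue by representation.
Halina is the sole taker at this level and receives the full 1/4.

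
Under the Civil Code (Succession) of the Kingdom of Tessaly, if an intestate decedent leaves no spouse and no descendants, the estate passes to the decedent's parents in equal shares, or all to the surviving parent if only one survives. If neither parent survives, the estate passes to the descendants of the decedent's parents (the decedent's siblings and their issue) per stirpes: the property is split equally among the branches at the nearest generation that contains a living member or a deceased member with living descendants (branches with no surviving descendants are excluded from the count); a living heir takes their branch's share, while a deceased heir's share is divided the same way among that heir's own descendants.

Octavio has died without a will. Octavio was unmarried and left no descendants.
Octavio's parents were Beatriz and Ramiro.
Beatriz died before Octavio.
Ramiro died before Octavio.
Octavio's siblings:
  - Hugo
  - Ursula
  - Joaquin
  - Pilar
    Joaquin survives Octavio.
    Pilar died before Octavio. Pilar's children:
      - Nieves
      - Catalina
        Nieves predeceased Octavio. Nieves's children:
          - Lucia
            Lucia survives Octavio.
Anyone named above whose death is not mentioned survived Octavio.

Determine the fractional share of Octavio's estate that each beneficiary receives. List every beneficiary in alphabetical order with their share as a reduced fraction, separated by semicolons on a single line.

Neither parent survives and there are no descendants, so the estate passes to Octavio's siblings and their issue per stirpes.
The estate is divided into 4 equal shares of 1/4 among Hugo, Ursula, Joaquin, Pilar.
Hugo is living and takes 1/4.
Ursula is living and takes 1/4.
Joaquin is living and takes 1/4.
Pilar predeceased; the 1/4 allotted to Pilar's branch passes to Pilar's issue by representation.
The 1/4 is divided into 2 equal shares of 1/8 among Nieves, Catalina.
Nieves predeceased; the 1/8 allotted to Nieves's branch passes to Nieves's issue by representation.
Lucia is the sole taker at this level and receives the full 1/8.
Catalina is living and takes 1/8.

Catalina 1/8; Hugo 1/4; Joaquin 1/4; Lucia 1/8; Ursula 1/4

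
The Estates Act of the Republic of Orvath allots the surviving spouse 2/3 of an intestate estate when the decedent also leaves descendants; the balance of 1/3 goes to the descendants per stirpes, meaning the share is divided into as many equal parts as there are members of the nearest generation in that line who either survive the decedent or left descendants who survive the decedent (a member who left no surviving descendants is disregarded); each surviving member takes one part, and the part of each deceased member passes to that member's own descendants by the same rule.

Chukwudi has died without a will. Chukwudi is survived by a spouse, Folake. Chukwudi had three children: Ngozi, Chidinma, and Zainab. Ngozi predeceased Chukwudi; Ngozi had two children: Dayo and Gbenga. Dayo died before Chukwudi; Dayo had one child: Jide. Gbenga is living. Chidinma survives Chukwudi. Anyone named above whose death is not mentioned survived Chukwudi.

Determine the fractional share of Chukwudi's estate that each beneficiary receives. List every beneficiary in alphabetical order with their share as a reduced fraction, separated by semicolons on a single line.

Chidinma 1/9; Folake 2/3; Gbenga 1/18; Jide 1/18; Zainab 1/9

Folake, as surviving spouse, takes 2/3.
The remaining 1/3 passes to Chukwudi's descendants per stirpes.
The 1/3 is divided into 3 equal shares of 1/9 among Ngozi, Chidinma, Zainab.
Ngozi predeceased; the 1/9 allotted to Ngozi's branch passes to Ngozi's issue by representation.
The 1/9 is divided into 2 equal shares of 1/18 among Dayo, Gbenga.
Dayo predeceased; the 1/18 allotted to Dayo's branch passes to Dayo's issue by representation.
Jide is the sole taker at this level and receives the full 1/18.
Gbenga is living and takes 1/18.
Chidinma is living and takes 1/9.
Zainab is living and takes 1/9.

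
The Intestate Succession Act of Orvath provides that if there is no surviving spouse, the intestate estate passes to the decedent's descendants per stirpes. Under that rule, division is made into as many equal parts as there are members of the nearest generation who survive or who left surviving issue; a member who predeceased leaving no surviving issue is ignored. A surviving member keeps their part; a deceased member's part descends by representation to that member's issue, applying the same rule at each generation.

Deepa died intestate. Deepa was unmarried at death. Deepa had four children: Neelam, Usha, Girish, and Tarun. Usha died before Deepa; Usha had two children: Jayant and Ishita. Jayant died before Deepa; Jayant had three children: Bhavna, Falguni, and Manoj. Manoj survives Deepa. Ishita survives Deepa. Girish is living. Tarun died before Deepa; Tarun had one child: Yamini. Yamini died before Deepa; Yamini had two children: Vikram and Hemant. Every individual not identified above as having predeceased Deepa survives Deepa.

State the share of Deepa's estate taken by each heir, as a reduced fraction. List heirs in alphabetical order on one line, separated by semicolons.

There is no surviving spouse, so the entire estate passes to Deepa's descendants per stirpes.
The estate is divided into 4 equal shares of 1/4 among Neelam, Usha, Girish, Tarun.
Neelam is living and takes 1/4.
Usha predeceased; the 1/4 allotted to Usha's branch passes to Usha's issue by representation.
The 1/4 is divided into 2 equal shares of 1/8 among Jayant, Ishita.
Jayant predeceased; the 1/8 allotted to Jayant's branch passes to Jayant's issue by representation.
The 1/8 is divided into 3 equal shares of 1/24 among Bhavna, Falguni, Manoj.
Bhavna is living and takes 1/24.
Falguni is living and takes 1/24.
Manoj is living and takes 1/24.
Ishita is living and takes 1/8.
Girish is living and takes 1/4.
Tarun predeceased; the 1/4 allotted to Tarun's branch passes to Tarun's issue by representation.
Yamini's line is the sole branch at this level, so the full 1/4 passes to Yamini's issue by representation.
The 1/4 is divided into 2 equal shares of 1/8 among Vikram, Hemant.
Vikram is living and takes 1/8.
Hemant is living and takes 1/8.

Bhavna 1/24; Falguni 1/24; Girish 1/4; Hemant 1/8; Ishita 1/8; Manoj 1/24; Neelam 1/4; Vikram 1/8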